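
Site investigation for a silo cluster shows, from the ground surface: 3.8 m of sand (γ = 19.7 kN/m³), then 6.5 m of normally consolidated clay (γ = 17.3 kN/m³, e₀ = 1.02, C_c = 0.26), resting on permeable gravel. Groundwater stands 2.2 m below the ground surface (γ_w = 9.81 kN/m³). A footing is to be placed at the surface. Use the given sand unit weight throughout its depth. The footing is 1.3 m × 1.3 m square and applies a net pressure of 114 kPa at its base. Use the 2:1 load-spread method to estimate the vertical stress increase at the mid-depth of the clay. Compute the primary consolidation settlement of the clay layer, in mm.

S_c ≈ 11.8 mm

Mid-depth of clay below the ground surface: z = 3.8 + 6.5/2 = 7.05 m.
Total vertical stress at mid-clay: σ_v = 19.7×3.8 + 17.3×3.25 = 131.09 kPa.
Pore pressure: u = 9.81×(7.05 − 2.2) = 47.578 kPa.
Initial effective stress: σ'_0 = σ_v − u = 131.09 − 47.578 = 83.512 kPa.
Stress increase at mid-clay by the 2:1 spreading method:
Δσ = qBL/((B+z)(L+z)) = 114×1.3×1.3/((1.3+7.05)(1.3+7.05)) = 2.7632 kPa
Final effective stress: σ'_f = σ'_0 + Δσ = 83.512 + 2.7632 = 86.275 kPa.
Normally consolidated clay, so the full stress increment lies on the virgin compression line:
S_c = C_c·H/(1+e₀)·log₁₀(σ'_f/σ'_0) = 0.26×6.5/(1+1.02)×log₁₀(86.275/83.512)
    = 0.83663 × 0.014136 = 0.01183 m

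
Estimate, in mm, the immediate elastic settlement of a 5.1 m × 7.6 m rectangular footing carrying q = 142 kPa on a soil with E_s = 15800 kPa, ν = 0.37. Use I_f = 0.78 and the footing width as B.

Immediate (elastic) settlement: S_e = q·B·(1−ν²)/E_s · I_f.
S_e = 142 × 5.1 × (1 − 0.37²) / 15800 × 0.78
    = 142 × 5.1 × 0.8631 / 15800 × 0.78
    = 0.03086 m = 30.86 mm

S_e ≈ 30.9 mm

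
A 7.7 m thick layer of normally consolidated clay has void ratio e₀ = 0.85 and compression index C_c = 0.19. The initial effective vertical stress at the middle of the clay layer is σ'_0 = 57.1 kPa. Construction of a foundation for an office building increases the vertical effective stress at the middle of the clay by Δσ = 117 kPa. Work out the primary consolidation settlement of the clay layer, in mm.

S_c ≈ 383 mm

Final effective stress: σ'_f = σ'_0 + Δσ = 57.1 + 117 = 174.1 kPa.
Normally consolidated clay, so the full stress increment lies on the virgin compression line:
S_c = C_c·H/(1+e₀)·log₁₀(σ'_f/σ'_0) = 0.19×7.7/(1+0.85)×log₁₀(174.1/57.1)
    = 0.79081 × 0.48416 = 0.3829 m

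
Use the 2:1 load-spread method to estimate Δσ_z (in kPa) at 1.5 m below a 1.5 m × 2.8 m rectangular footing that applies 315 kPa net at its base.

By the 2:1 method the load spreads at 1 horizontal : 2 vertical, so at depth z the loaded area has grown by z in each plan dimension:
Δσ = qBL/((B+z)(L+z)) = 315×1.5×2.8/((1.5+1.5)(2.8+1.5)) = 102.56 kPa

Δσ_z ≈ 103 kPa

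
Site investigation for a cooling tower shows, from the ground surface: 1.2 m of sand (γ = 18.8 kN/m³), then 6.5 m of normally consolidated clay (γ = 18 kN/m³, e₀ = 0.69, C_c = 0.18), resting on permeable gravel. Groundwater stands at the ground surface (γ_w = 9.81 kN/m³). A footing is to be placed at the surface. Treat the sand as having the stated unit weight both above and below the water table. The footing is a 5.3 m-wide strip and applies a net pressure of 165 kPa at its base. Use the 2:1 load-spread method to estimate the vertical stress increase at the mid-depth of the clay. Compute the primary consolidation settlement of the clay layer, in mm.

S_c ≈ 368 mm

Mid-depth of clay below the ground surface: z = 1.2 + 6.5/2 = 4.45 m.
Total vertical stress at mid-clay: σ_v = 18.8×1.2 + 18×3.25 = 81.06 kPa.
Pore pressure: u = 9.81×(4.45 − 0) = 43.655 kPa.
Initial effective stress: σ'_0 = σ_v − u = 81.06 − 43.655 = 37.405 kPa.
Stress increase at mid-clay by the 2:1 spreading method:
Δσ = qB/(B+z) = 165×5.3/(5.3+4.45) = 89.692 kPa
Final effective stress: σ'_f = σ'_0 + Δσ = 37.405 + 89.692 = 127.1 kPa.
Normally consolidated clay, so the full stress increment lies on the virgin compression line:
S_c = C_c·H/(1+e₀)·log₁₀(σ'_f/σ'_0) = 0.18×6.5/(1+0.69)×log₁₀(127.1/37.405)
    = 0.69231 × 0.53122 = 0.3678 m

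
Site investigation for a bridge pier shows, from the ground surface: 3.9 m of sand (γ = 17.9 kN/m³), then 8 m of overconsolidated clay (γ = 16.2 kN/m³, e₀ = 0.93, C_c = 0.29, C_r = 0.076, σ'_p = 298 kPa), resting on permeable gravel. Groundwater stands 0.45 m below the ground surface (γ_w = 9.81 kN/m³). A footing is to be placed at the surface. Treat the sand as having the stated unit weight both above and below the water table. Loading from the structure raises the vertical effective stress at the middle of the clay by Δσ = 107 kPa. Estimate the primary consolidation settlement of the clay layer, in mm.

S_c ≈ 138 mm

Mid-depth of clay below the ground surface: z = 3.9 + 8/2 = 7.9 m.
Total vertical stress at mid-clay: σ_v = 17.9×3.9 + 16.2×4 = 134.61 kPa.
Pore pressure: u = 9.81×(7.9 − 0.45) = 73.085 kPa.
Initial effective stress: σ'_0 = σ_v − u = 134.61 − 73.085 = 61.525 kPa.
Final effective stress: σ'_f = 61.525 + 107 = 168.53 kPa.
σ'_f = 168.53 ≤ σ'_p = 298 kPa, so the clay remains overconsolidated and only the recompression index applies:
S_c = C_r·H/(1+e₀)·log₁₀(σ'_f/σ'_0) = 0.076×8/1.93×log₁₀(168.53/61.525)
    = 0.31503 × 0.43763 = 0.1379 m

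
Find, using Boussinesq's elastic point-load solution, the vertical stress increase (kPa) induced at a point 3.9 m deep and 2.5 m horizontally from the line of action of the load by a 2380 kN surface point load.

Boussinesq vertical stress below a point load on an elastic half-space:
Δσ_z = 3P/(2πz²) · [1 + (r/z)²]^(−5/2)
r/z = 2.5/3.9 = 0.64103; [1+(r/z)²]^(−5/2) = 0.42291.
Δσ_z = 3×2380/(2π×3.9²) × 0.42291 = 74.712 × 0.42291 = 31.6 kPa

Δσ_z ≈ 31.6 kPa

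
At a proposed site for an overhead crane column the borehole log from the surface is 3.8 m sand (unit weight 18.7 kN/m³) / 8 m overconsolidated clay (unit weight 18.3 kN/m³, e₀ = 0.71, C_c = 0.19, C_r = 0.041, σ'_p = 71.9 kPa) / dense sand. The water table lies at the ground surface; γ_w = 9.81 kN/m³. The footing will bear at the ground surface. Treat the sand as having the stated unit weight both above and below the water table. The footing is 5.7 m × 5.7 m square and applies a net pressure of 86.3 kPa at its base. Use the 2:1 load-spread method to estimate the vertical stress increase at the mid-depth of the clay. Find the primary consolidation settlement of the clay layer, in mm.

Mid-depth of clay below the ground surface: z = 3.8 + 8/2 = 7.8 m.
Total vertical stress at mid-clay: σ_v = 18.7×3.8 + 18.3×4 = 144.26 kPa.
Pore pressure: u = 9.81×(7.8 − 0) = 76.518 kPa.
Initial effective stress: σ'_0 = σ_v − u = 144.26 − 76.518 = 67.742 kPa.
Stress increase at mid-clay by the 2:1 spreading method:
Δσ = qBL/((B+z)(L+z)) = 86.3×5.7×5.7/((5.7+7.8)(5.7+7.8)) = 15.385 kPa
Final effective stress: σ'_f = 67.742 + 15.385 = 83.127 kPa.
σ'_f = 83.127 > σ'_p = 71.9 kPa, so the stress path crosses the preconsolidation pressure — recompression up to σ'_p, then virgin compression beyond:
S_c = H/(1+e₀)·[C_r·log₁₀(σ'_p/σ'_0) + C_c·log₁₀(σ'_f/σ'_p)]
    = 8/1.71 × [0.041×log₁₀(71.9/67.742) + 0.19×log₁₀(83.127/71.9)]
    = 4.6784 × [0.0010607 + 0.011973] = 0.06098 m

S_c ≈ 61 mm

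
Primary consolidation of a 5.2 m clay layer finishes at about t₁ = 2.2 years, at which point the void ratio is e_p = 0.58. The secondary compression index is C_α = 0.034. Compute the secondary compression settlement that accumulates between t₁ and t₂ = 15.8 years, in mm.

S_s ≈ 95.8 mm

Secondary compression: S_s = C_α·H/(1+e_p)·log₁₀(t₂/t₁)
S_s = 0.034×5.2/(1+0.58)×log₁₀(15.8/2.2)
    = 0.1119 × 0.8562 = 0.09581 m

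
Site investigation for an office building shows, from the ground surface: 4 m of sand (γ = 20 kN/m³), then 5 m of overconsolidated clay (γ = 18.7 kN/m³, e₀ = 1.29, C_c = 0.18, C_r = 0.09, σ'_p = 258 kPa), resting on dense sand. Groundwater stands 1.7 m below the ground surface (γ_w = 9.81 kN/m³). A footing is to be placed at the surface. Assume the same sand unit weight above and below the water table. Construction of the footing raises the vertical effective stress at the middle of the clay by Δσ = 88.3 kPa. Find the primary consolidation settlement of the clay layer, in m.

S_c ≈ 0.0637 m

Mid-depth of clay below the ground surface: z = 4 + 5/2 = 6.5 m.
Total vertical stress at mid-clay: σ_v = 20×4 + 18.7×2.5 = 126.75 kPa.
Pore pressure: u = 9.81×(6.5 − 1.7) = 47.088 kPa.
Initial effective stress: σ'_0 = σ_v − u = 126.75 − 47.088 = 79.662 kPa.
Final effective stress: σ'_f = 79.662 + 88.3 = 167.96 kPa.
σ'_f = 167.96 ≤ σ'_p = 258 kPa, so the clay remains overconsolidated and only the recompression index applies:
S_c = C_r·H/(1+e₀)·log₁₀(σ'_f/σ'_0) = 0.09×5/2.29×log₁₀(167.96/79.662)
    = 0.19651 × 0.32395 = 0.06366 m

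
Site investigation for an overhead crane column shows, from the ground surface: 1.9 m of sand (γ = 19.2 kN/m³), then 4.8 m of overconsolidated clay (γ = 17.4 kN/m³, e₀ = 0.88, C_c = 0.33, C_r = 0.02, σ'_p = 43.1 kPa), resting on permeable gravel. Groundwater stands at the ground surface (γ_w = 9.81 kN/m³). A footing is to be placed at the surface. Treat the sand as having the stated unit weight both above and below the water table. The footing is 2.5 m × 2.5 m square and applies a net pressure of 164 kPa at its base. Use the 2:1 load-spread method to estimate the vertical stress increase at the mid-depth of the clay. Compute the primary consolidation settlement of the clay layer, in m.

S_c ≈ 0.114 m

Mid-depth of clay below the ground surface: z = 1.9 + 4.8/2 = 4.3 m.
Total vertical stress at mid-clay: σ_v = 19.2×1.9 + 17.4×2.4 = 78.24 kPa.
Pore pressure: u = 9.81×(4.3 − 0) = 42.183 kPa.
Initial effective stress: σ'_0 = σ_v − u = 78.24 − 42.183 = 36.057 kPa.
Stress increase at mid-clay by the 2:1 spreading method:
Δσ = qBL/((B+z)(L+z)) = 164×2.5×2.5/((2.5+4.3)(2.5+4.3)) = 22.167 kPa
Final effective stress: σ'_f = 36.057 + 22.167 = 58.224 kPa.
σ'_f = 58.224 > σ'_p = 43.1 kPa, so the stress path crosses the preconsolidation pressure — recompression up to σ'_p, then virgin compression beyond:
S_c = H/(1+e₀)·[C_r·log₁₀(σ'_p/σ'_0) + C_c·log₁₀(σ'_f/σ'_p)]
    = 4.8/1.88 × [0.02×log₁₀(43.1/36.057) + 0.33×log₁₀(58.224/43.1)]
    = 2.5532 × [0.0015498 + 0.043106] = 0.114 m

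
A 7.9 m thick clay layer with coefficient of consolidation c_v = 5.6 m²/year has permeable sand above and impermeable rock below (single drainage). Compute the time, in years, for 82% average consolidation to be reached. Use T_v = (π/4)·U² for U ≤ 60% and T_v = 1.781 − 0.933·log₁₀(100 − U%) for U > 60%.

t ≈ 6.8 years

Drainage path length: H_d = H = 7.9 m (single drainage).
U > 60%: T_v = 1.781 − 0.933·log₁₀(100 − 82) = 0.60983.
t = T_v·H_d²/c_v = 0.60983×7.9²/5.6 = 6.796 years.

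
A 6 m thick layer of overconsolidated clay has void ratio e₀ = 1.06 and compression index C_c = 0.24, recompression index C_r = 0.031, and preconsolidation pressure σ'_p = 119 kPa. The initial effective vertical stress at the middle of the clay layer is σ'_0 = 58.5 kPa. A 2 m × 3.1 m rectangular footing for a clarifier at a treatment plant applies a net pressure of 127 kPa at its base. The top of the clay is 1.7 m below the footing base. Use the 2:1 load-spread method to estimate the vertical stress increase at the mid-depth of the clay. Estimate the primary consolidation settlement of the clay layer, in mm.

Mid-depth of clay below the footing base: z = 1.7 + 6/2 = 4.7 m.
Stress increase at mid-clay by the 2:1 spreading method:
Δσ = qBL/((B+z)(L+z)) = 127×2×3.1/((2+4.7)(3.1+4.7)) = 15.067 kPa
Final effective stress: σ'_f = 58.5 + 15.067 = 73.567 kPa.
σ'_f = 73.567 ≤ σ'_p = 119 kPa, so the clay remains overconsolidated and only the recompression index applies:
S_c = C_r·H/(1+e₀)·log₁₀(σ'_f/σ'_0) = 0.031×6/2.06×log₁₀(73.567/58.5)
    = 0.090291 × 0.099527 = 0.008986 m

S_c ≈ 8.99 mm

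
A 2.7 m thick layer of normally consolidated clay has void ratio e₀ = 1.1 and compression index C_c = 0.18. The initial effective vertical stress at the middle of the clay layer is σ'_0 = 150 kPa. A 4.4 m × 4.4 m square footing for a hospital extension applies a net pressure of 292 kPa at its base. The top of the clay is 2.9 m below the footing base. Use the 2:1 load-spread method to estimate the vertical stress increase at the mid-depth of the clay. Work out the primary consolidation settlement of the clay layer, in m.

Mid-depth of clay below the footing base: z = 2.9 + 2.7/2 = 4.25 m.
Stress increase at mid-clay by the 2:1 spreading method:
Δσ = qBL/((B+z)(L+z)) = 292×4.4×4.4/((4.4+4.25)(4.4+4.25)) = 75.554 kPa
Final effective stress: σ'_f = σ'_0 + Δσ = 150 + 75.554 = 225.55 kPa.
Normally consolidated clay, so the full stress increment lies on the virgin compression line:
S_c = C_c·H/(1+e₀)·log₁₀(σ'_f/σ'_0) = 0.18×2.7/(1+1.1)×log₁₀(225.55/150)
    = 0.23143 × 0.17715 = 0.041 m

S_c ≈ 0.041 m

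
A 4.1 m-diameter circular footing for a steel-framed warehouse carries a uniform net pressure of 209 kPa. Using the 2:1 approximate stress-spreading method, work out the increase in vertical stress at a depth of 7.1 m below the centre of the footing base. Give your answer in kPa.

Δσ_z ≈ 28 kPa

By the 2:1 method the load spreads at 1 horizontal : 2 vertical, so at depth z the loaded area has grown by z in each plan dimension:
Δσ ≈ qD²/(D+z)² = 209×4.1²/(4.1+7.1)² = 28.008 kPa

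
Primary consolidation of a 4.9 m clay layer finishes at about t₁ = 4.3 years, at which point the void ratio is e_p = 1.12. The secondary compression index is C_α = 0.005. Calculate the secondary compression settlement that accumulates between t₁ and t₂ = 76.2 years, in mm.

Secondary compression: S_s = C_α·H/(1+e_p)·log₁₀(t₂/t₁)
S_s = 0.005×4.9/(1+1.12)×log₁₀(76.2/4.3)
    = 0.01156 × 1.248 = 0.01443 m

S_s ≈ 14.4 mm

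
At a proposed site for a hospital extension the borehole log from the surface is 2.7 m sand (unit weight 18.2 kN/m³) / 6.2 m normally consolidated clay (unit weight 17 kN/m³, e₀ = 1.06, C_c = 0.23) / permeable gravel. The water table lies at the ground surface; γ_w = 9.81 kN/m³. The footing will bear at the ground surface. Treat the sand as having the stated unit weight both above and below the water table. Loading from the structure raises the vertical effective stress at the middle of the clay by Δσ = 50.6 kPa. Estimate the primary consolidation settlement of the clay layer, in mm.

Mid-depth of clay below the ground surface: z = 2.7 + 6.2/2 = 5.8 m.
Total vertical stress at mid-clay: σ_v = 18.2×2.7 + 17×3.1 = 101.84 kPa.
Pore pressure: u = 9.81×(5.8 − 0) = 56.898 kPa.
Initial effective stress: σ'_0 = σ_v − u = 101.84 − 56.898 = 44.942 kPa.
Final effective stress: σ'_f = σ'_0 + Δσ = 44.942 + 50.6 = 95.542 kPa.
Normally consolidated clay, so the full stress increment lies on the virgin compression line:
S_c = C_c·H/(1+e₀)·log₁₀(σ'_f/σ'_0) = 0.23×6.2/(1+1.06)×log₁₀(95.542/44.942)
    = 0.69223 × 0.32754 = 0.2267 m

S_c ≈ 227 mm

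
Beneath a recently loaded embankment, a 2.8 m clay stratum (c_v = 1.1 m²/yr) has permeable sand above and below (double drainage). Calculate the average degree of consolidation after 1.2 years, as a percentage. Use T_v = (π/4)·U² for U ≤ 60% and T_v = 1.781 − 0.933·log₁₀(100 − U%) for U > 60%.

U ≈ 84.6 %

Drainage path length: H_d = H/2 = 1.4 m (double drainage).
T_v = c_v·t/H_d² = 1.1×1.2/1.4² = 0.67347.
T_v = 0.67347 corresponds to the U > 60% branch:
U = 1 − 10^((1.781 − T_v)/0.933)/100 = 0.8462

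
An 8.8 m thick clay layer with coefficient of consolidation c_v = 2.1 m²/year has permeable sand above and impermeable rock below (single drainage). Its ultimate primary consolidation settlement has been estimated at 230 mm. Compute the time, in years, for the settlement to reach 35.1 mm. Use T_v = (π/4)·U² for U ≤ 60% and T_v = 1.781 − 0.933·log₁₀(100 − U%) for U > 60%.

t ≈ 0.675 years

Drainage path length: H_d = H = 8.8 m (single drainage).
U = S(t)/S_ult = 35.1/230 = 0.1526.
U ≤ 60%: T_v = (π/4)·U² = (π/4)×0.15261² = 0.018291.
t = T_v·H_d²/c_v = 0.018291×8.8²/2.1 = 0.6745 years.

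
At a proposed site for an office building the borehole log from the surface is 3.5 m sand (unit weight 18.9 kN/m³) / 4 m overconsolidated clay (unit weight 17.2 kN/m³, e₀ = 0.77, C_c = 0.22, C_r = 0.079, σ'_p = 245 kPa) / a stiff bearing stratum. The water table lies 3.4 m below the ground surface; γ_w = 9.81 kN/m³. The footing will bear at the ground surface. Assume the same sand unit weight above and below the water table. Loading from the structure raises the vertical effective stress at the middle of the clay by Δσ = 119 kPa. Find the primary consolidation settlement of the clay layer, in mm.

S_c ≈ 70.7 mm

Mid-depth of clay below the ground surface: z = 3.5 + 4/2 = 5.5 m.
Total vertical stress at mid-clay: σ_v = 18.9×3.5 + 17.2×2 = 100.55 kPa.
Pore pressure: u = 9.81×(5.5 − 3.4) = 20.601 kPa.
Initial effective stress: σ'_0 = σ_v − u = 100.55 − 20.601 = 79.949 kPa.
Final effective stress: σ'_f = 79.949 + 119 = 198.95 kPa.
σ'_f = 198.95 ≤ σ'_p = 245 kPa, so the clay remains overconsolidated and only the recompression index applies:
S_c = C_r·H/(1+e₀)·log₁₀(σ'_f/σ'_0) = 0.079×4/1.77×log₁₀(198.95/79.949)
    = 0.17853 × 0.39593 = 0.07069 m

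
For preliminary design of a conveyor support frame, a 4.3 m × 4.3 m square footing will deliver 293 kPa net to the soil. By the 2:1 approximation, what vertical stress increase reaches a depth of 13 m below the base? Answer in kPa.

Δσ_z ≈ 18.1 kPa

By the 2:1 method the load spreads at 1 horizontal : 2 vertical, so at depth z the loaded area has grown by z in each plan dimension:
Δσ = qBL/((B+z)(L+z)) = 293×4.3×4.3/((4.3+13)(4.3+13)) = 18.101 kPa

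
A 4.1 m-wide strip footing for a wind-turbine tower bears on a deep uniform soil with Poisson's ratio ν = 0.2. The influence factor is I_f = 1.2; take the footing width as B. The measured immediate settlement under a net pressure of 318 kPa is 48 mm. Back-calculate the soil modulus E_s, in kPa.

S_e = q·B·(1−ν²)/E_s · I_f  ⇒  E_s = q·B·(1−ν²)·I_f / S_e.
E_s = 318 × 4.1 × 0.96 × 1.2 / 0.048 = 31290 kPa

E_s ≈ 31300 kPa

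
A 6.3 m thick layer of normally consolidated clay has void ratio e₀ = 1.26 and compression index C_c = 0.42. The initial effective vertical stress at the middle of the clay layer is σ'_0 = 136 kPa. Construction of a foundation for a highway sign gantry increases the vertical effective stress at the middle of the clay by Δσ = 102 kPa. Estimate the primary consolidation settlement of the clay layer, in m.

Final effective stress: σ'_f = σ'_0 + Δσ = 136 + 102 = 238 kPa.
Normally consolidated clay, so the full stress increment lies on the virgin compression line:
S_c = C_c·H/(1+e₀)·log₁₀(σ'_f/σ'_0) = 0.42×6.3/(1+1.26)×log₁₀(238/136)
    = 1.1708 × 0.24304 = 0.2846 m

S_c ≈ 0.285 m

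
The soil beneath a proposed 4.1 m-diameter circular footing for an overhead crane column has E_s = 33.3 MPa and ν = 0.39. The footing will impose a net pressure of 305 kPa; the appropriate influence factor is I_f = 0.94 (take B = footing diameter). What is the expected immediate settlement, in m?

S_e ≈ 0.0299 m

Immediate (elastic) settlement: S_e = q·B·(1−ν²)/E_s · I_f.
E_s = 33.3 MPa = 33300 kPa.
S_e = 305 × 4.1 × (1 − 0.39²) / 33300 × 0.94
    = 305 × 4.1 × 0.8479 / 33300 × 0.94
    = 0.02993 m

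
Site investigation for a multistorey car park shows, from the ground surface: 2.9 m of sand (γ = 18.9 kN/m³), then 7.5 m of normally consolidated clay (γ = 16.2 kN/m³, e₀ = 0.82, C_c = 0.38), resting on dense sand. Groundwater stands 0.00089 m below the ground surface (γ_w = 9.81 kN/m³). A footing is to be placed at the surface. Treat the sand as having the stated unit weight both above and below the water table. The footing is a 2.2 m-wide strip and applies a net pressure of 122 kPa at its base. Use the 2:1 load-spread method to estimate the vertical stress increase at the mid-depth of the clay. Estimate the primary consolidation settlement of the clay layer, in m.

S_c ≈ 0.321 m

Mid-depth of clay below the ground surface: z = 2.9 + 7.5/2 = 6.65 m.
Total vertical stress at mid-clay: σ_v = 18.9×2.9 + 16.2×3.75 = 115.56 kPa.
Pore pressure: u = 9.81×(6.65 − 0.00089) = 65.227 kPa.
Initial effective stress: σ'_0 = σ_v − u = 115.56 − 65.227 = 50.333 kPa.
Stress increase at mid-clay by the 2:1 spreading method:
Δσ = qB/(B+z) = 122×2.2/(2.2+6.65) = 30.328 kPa
Final effective stress: σ'_f = σ'_0 + Δσ = 50.333 + 30.328 = 80.661 kPa.
Normally consolidated clay, so the full stress increment lies on the virgin compression line:
S_c = C_c·H/(1+e₀)·log₁₀(σ'_f/σ'_0) = 0.38×7.5/(1+0.82)×log₁₀(80.661/50.333)
    = 1.5659 × 0.20481 = 0.3207 m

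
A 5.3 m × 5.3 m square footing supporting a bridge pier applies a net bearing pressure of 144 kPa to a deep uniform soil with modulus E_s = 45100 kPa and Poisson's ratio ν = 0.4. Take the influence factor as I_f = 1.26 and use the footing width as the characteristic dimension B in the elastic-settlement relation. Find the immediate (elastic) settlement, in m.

Immediate (elastic) settlement: S_e = q·B·(1−ν²)/E_s · I_f.
S_e = 144 × 5.3 × (1 − 0.4²) / 45100 × 1.26
    = 144 × 5.3 × 0.84 / 45100 × 1.26
    = 0.01791 m

S_e ≈ 0.0179 m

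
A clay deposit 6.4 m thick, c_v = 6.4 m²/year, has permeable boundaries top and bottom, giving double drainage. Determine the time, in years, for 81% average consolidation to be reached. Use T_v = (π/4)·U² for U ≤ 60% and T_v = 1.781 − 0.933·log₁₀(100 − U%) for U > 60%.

t ≈ 0.941 years

Drainage path length: H_d = H/2 = 3.2 m (double drainage).
U > 60%: T_v = 1.781 − 0.933·log₁₀(100 − 81) = 0.58792.
t = T_v·H_d²/c_v = 0.58792×3.2²/6.4 = 0.9407 years.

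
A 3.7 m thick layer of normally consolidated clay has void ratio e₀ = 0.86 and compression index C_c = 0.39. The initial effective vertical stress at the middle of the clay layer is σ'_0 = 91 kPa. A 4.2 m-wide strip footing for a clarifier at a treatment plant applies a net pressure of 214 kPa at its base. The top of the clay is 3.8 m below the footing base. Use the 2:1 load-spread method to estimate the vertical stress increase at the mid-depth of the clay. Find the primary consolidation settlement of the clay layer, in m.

S_c ≈ 0.234 m

Mid-depth of clay below the footing base: z = 3.8 + 3.7/2 = 5.65 m.
Stress increase at mid-clay by the 2:1 spreading method:
Δσ = qB/(B+z) = 214×4.2/(4.2+5.65) = 91.249 kPa
Final effective stress: σ'_f = σ'_0 + Δσ = 91 + 91.249 = 182.25 kPa.
Normally consolidated clay, so the full stress increment lies on the virgin compression line:
S_c = C_c·H/(1+e₀)·log₁₀(σ'_f/σ'_0) = 0.39×3.7/(1+0.86)×log₁₀(182.25/91)
    = 0.77581 × 0.30163 = 0.234 m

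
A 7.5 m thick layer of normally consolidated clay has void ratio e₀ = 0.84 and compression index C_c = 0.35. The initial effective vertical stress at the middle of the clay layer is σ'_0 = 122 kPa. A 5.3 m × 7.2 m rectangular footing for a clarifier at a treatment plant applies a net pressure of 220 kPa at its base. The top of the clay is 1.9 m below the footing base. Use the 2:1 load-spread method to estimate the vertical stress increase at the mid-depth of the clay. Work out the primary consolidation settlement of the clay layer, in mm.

S_c ≈ 247 mm

Mid-depth of clay below the footing base: z = 1.9 + 7.5/2 = 5.65 m.
Stress increase at mid-clay by the 2:1 spreading method:
Δσ = qBL/((B+z)(L+z)) = 220×5.3×7.2/((5.3+5.65)(7.2+5.65)) = 59.664 kPa
Final effective stress: σ'_f = σ'_0 + Δσ = 122 + 59.664 = 181.66 kPa.
Normally consolidated clay, so the full stress increment lies on the virgin compression line:
S_c = C_c·H/(1+e₀)·log₁₀(σ'_f/σ'_0) = 0.35×7.5/(1+0.84)×log₁₀(181.66/122)
    = 1.4266 × 0.1729 = 0.2467 m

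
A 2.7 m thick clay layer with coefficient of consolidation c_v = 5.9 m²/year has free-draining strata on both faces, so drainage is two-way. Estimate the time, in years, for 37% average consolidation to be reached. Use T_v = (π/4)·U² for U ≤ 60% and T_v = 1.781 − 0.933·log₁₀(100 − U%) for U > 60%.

t ≈ 0.0332 years

Drainage path length: H_d = H/2 = 1.35 m (double drainage).
U ≤ 60%: T_v = (π/4)·U² = (π/4)×0.37² = 0.10752.
t = T_v·H_d²/c_v = 0.10752×1.35²/5.9 = 0.03321 years.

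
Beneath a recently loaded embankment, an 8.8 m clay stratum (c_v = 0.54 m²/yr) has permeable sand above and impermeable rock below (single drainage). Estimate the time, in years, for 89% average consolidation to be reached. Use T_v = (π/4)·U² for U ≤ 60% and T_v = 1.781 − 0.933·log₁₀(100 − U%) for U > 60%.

Drainage path length: H_d = H = 8.8 m (single drainage).
U > 60%: T_v = 1.781 − 0.933·log₁₀(100 − 89) = 0.80938.
t = T_v·H_d²/c_v = 0.80938×8.8²/0.54 = 116.1 years.

t ≈ 116 years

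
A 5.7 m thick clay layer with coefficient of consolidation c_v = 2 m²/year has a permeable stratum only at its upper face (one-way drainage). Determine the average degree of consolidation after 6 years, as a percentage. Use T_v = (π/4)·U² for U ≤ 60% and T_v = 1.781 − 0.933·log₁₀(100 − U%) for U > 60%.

Drainage path length: H_d = H = 5.7 m (single drainage).
T_v = c_v·t/H_d² = 2×6/5.7² = 0.36934.
T_v = 0.36934 corresponds to the U > 60% branch:
U = 1 − 10^((1.781 − T_v)/0.933)/100 = 0.6741

U ≈ 67.4 %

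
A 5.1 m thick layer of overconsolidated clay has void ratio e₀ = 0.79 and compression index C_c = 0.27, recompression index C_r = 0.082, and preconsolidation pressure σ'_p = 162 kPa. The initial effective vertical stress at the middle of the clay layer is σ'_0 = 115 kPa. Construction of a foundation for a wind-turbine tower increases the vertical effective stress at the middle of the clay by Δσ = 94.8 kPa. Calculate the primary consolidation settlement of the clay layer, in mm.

Final effective stress: σ'_f = 115 + 94.8 = 209.8 kPa.
σ'_f = 209.8 > σ'_p = 162 kPa, so the stress path crosses the preconsolidation pressure — recompression up to σ'_p, then virgin compression beyond:
S_c = H/(1+e₀)·[C_r·log₁₀(σ'_p/σ'_0) + C_c·log₁₀(σ'_f/σ'_p)]
    = 5.1/1.79 × [0.082×log₁₀(162/115) + 0.27×log₁₀(209.8/162)]
    = 2.8492 × [0.012203 + 0.030318] = 0.1212 m

S_c ≈ 121 mm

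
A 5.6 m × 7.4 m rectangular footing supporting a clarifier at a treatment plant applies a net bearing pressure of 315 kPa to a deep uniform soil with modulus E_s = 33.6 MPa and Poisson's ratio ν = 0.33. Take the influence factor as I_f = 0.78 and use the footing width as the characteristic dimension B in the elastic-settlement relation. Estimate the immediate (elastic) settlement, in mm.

S_e ≈ 36.5 mm

Immediate (elastic) settlement: S_e = q·B·(1−ν²)/E_s · I_f.
E_s = 33.6 MPa = 33600 kPa.
S_e = 315 × 5.6 × (1 − 0.33²) / 33600 × 0.78
    = 315 × 5.6 × 0.8911 / 33600 × 0.78
    = 0.03649 m = 36.49 mm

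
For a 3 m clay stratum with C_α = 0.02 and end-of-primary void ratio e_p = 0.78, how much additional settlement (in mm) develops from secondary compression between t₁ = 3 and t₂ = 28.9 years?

Secondary compression: S_s = C_α·H/(1+e_p)·log₁₀(t₂/t₁)
S_s = 0.02×3/(1+0.78)×log₁₀(28.9/3)
    = 0.03371 × 0.9838 = 0.03316 m

S_s ≈ 33.2 mm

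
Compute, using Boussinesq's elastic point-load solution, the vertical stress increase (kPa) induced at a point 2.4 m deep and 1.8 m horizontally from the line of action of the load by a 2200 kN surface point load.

Boussinesq vertical stress below a point load on an elastic half-space:
Δσ_z = 3P/(2πz²) · [1 + (r/z)²]^(−5/2)
r/z = 1.8/2.4 = 0.75; [1+(r/z)²]^(−5/2) = 0.32768.
Δσ_z = 3×2200/(2π×2.4²) × 0.32768 = 182.37 × 0.32768 = 59.76 kPa

Δσ_z ≈ 59.8 kPa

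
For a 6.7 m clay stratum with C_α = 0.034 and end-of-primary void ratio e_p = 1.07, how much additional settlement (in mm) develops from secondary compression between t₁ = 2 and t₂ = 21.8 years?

Secondary compression: S_s = C_α·H/(1+e_p)·log₁₀(t₂/t₁)
S_s = 0.034×6.7/(1+1.07)×log₁₀(21.8/2)
    = 0.11 × 1.037 = 0.1142 m

S_s ≈ 114 mm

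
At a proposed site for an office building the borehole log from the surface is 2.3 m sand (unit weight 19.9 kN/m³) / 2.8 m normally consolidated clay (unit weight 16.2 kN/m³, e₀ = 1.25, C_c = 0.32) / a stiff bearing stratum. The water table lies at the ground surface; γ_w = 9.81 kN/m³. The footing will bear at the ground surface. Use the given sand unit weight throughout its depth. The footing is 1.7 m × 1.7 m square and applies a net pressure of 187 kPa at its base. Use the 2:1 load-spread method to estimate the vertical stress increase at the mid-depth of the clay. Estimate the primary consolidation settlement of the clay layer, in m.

S_c ≈ 0.0787 m

Mid-depth of clay below the ground surface: z = 2.3 + 2.8/2 = 3.7 m.
Total vertical stress at mid-clay: σ_v = 19.9×2.3 + 16.2×1.4 = 68.45 kPa.
Pore pressure: u = 9.81×(3.7 − 0) = 36.297 kPa.
Initial effective stress: σ'_0 = σ_v − u = 68.45 − 36.297 = 32.153 kPa.
Stress increase at mid-clay by the 2:1 spreading method:
Δσ = qBL/((B+z)(L+z)) = 187×1.7×1.7/((1.7+3.7)(1.7+3.7)) = 18.533 kPa
Final effective stress: σ'_f = σ'_0 + Δσ = 32.153 + 18.533 = 50.686 kPa.
Normally consolidated clay, so the full stress increment lies on the virgin compression line:
S_c = C_c·H/(1+e₀)·log₁₀(σ'_f/σ'_0) = 0.32×2.8/(1+1.25)×log₁₀(50.686/32.153)
    = 0.39822 × 0.19767 = 0.07872 m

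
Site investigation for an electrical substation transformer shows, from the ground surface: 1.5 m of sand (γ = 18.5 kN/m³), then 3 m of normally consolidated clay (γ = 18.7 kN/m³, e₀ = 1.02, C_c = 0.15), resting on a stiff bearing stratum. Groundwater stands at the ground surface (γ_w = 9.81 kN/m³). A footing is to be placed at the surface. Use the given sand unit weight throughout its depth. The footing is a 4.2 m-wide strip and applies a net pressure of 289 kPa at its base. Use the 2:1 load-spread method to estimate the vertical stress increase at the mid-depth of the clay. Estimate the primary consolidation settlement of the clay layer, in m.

S_c ≈ 0.194 m

Mid-depth of clay below the ground surface: z = 1.5 + 3/2 = 3 m.
Total vertical stress at mid-clay: σ_v = 18.5×1.5 + 18.7×1.5 = 55.8 kPa.
Pore pressure: u = 9.81×(3 − 0) = 29.43 kPa.
Initial effective stress: σ'_0 = σ_v − u = 55.8 − 29.43 = 26.37 kPa.
Stress increase at mid-clay by the 2:1 spreading method:
Δσ = qB/(B+z) = 289×4.2/(4.2+3) = 168.58 kPa
Final effective stress: σ'_f = σ'_0 + Δσ = 26.37 + 168.58 = 194.95 kPa.
Normally consolidated clay, so the full stress increment lies on the virgin compression line:
S_c = C_c·H/(1+e₀)·log₁₀(σ'_f/σ'_0) = 0.15×3/(1+1.02)×log₁₀(194.95/26.37)
    = 0.22277 × 0.86881 = 0.1935 m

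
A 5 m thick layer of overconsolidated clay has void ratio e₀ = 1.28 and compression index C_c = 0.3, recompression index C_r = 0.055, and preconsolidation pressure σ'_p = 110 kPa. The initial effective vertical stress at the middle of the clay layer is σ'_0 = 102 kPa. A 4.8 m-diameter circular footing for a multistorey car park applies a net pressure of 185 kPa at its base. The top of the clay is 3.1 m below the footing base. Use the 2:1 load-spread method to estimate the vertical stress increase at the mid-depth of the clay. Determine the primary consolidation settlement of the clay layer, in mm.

S_c ≈ 75.7 mm

Mid-depth of clay below the footing base: z = 3.1 + 5/2 = 5.6 m.
Stress increase at mid-clay by the 2:1 spreading method:
Δσ ≈ qD²/(D+z)² = 185×4.8²/(4.8+5.6)² = 39.408 kPa
Final effective stress: σ'_f = 102 + 39.408 = 141.41 kPa.
σ'_f = 141.41 > σ'_p = 110 kPa, so the stress path crosses the preconsolidation pressure — recompression up to σ'_p, then virgin compression beyond:
S_c = H/(1+e₀)·[C_r·log₁₀(σ'_p/σ'_0) + C_c·log₁₀(σ'_f/σ'_p)]
    = 5/2.28 × [0.055×log₁₀(110/102) + 0.3×log₁₀(141.41/110)]
    = 2.193 × [0.0018036 + 0.032726] = 0.07572 m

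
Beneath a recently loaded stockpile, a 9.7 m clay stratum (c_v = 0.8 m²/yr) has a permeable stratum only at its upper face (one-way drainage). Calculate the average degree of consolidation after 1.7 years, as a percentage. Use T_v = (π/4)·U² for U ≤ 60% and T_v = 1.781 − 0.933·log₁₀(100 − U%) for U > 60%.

U ≈ 13.6 %

Drainage path length: H_d = H = 9.7 m (single drainage).
T_v = c_v·t/H_d² = 0.8×1.7/9.7² = 0.014454.
T_v = 0.014454 corresponds to the U ≤ 60% branch:
U = √(4T_v/π) = 0.1357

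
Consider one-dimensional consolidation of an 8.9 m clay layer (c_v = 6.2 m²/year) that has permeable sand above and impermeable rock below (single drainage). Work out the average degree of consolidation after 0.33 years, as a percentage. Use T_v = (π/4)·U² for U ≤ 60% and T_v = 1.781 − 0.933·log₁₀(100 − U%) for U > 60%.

Drainage path length: H_d = H = 8.9 m (single drainage).
T_v = c_v·t/H_d² = 6.2×0.33/8.9² = 0.02583.
T_v = 0.02583 corresponds to the U ≤ 60% branch:
U = √(4T_v/π) = 0.1813

U ≈ 18.1 %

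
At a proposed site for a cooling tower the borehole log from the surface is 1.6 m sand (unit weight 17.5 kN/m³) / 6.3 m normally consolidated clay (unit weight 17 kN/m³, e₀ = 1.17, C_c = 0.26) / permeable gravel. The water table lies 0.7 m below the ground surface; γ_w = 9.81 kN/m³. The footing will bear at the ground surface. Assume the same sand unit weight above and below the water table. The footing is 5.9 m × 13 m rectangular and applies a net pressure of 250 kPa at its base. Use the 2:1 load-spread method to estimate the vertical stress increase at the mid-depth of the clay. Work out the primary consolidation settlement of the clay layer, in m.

S_c ≈ 0.404 m

Mid-depth of clay below the ground surface: z = 1.6 + 6.3/2 = 4.75 m.
Total vertical stress at mid-clay: σ_v = 17.5×1.6 + 17×3.15 = 81.55 kPa.
Pore pressure: u = 9.81×(4.75 − 0.7) = 39.73 kPa.
Initial effective stress: σ'_0 = σ_v − u = 81.55 − 39.73 = 41.82 kPa.
Stress increase at mid-clay by the 2:1 spreading method:
Δσ = qBL/((B+z)(L+z)) = 250×5.9×13/((5.9+4.75)(13+4.75)) = 101.43 kPa
Final effective stress: σ'_f = σ'_0 + Δσ = 41.82 + 101.43 = 143.25 kPa.
Normally consolidated clay, so the full stress increment lies on the virgin compression line:
S_c = C_c·H/(1+e₀)·log₁₀(σ'_f/σ'_0) = 0.26×6.3/(1+1.17)×log₁₀(143.25/41.82)
    = 0.75484 × 0.53471 = 0.4036 m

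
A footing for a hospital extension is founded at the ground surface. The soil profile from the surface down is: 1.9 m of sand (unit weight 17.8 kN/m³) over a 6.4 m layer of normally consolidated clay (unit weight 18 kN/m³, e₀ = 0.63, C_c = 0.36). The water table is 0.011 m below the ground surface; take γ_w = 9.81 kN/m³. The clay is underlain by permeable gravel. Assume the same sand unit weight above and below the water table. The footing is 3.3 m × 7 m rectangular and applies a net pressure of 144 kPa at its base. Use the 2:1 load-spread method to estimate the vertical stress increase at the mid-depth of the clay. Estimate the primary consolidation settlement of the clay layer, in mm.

S_c ≈ 357 mm

Mid-depth of clay below the ground surface: z = 1.9 + 6.4/2 = 5.1 m.
Total vertical stress at mid-clay: σ_v = 17.8×1.9 + 18×3.2 = 91.42 kPa.
Pore pressure: u = 9.81×(5.1 − 0.011) = 49.923 kPa.
Initial effective stress: σ'_0 = σ_v − u = 91.42 − 49.923 = 41.497 kPa.
Stress increase at mid-clay by the 2:1 spreading method:
Δσ = qBL/((B+z)(L+z)) = 144×3.3×7/((3.3+5.1)(7+5.1)) = 32.727 kPa
Final effective stress: σ'_f = σ'_0 + Δσ = 41.497 + 32.727 = 74.224 kPa.
Normally consolidated clay, so the full stress increment lies on the virgin compression line:
S_c = C_c·H/(1+e₀)·log₁₀(σ'_f/σ'_0) = 0.36×6.4/(1+0.63)×log₁₀(74.224/41.497)
    = 1.4135 × 0.25253 = 0.357 m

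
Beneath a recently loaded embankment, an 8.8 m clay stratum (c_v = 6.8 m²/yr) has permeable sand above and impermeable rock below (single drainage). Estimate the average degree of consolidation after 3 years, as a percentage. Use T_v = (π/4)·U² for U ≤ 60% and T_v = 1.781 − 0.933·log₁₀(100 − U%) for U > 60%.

Drainage path length: H_d = H = 8.8 m (single drainage).
T_v = c_v·t/H_d² = 6.8×3/8.8² = 0.26343.
T_v = 0.26343 corresponds to the U ≤ 60% branch:
U = √(4T_v/π) = 0.5791

U ≈ 57.9 %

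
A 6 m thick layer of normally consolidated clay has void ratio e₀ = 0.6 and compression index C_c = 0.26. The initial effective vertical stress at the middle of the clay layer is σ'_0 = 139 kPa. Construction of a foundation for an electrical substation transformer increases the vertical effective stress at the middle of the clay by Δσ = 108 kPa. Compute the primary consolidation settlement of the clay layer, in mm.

S_c ≈ 243 mm

Final effective stress: σ'_f = σ'_0 + Δσ = 139 + 108 = 247 kPa.
Normally consolidated clay, so the full stress increment lies on the virgin compression line:
S_c = C_c·H/(1+e₀)·log₁₀(σ'_f/σ'_0) = 0.26×6/(1+0.6)×log₁₀(247/139)
    = 0.975 × 0.24968 = 0.2434 m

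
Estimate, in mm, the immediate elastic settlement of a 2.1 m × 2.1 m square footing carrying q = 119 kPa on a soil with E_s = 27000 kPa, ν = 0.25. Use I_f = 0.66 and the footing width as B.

S_e ≈ 5.73 mm

Immediate (elastic) settlement: S_e = q·B·(1−ν²)/E_s · I_f.
S_e = 119 × 2.1 × (1 − 0.25²) / 27000 × 0.66
    = 119 × 2.1 × 0.9375 / 27000 × 0.66
    = 0.005727 m = 5.727 mm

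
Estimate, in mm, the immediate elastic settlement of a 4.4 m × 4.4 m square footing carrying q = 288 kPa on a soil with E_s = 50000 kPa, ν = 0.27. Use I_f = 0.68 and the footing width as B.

S_e ≈ 16 mm

Immediate (elastic) settlement: S_e = q·B·(1−ν²)/E_s · I_f.
S_e = 288 × 4.4 × (1 − 0.27²) / 50000 × 0.68
    = 288 × 4.4 × 0.9271 / 50000 × 0.68
    = 0.01598 m = 15.98 mm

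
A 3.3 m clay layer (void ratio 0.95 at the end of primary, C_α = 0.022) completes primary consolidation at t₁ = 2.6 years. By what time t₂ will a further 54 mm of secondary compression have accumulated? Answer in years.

t₂ ≈ 73.3 years

S_s = C_α·H/(1+e_p)·log₁₀(t₂/t₁) ⇒ log₁₀(t₂/t₁) = S_s·(1+e_p)/(C_α·H).
log₁₀(t₂/t₁) = 0.054 × (1+0.95) / (0.022×3.3) = 1.45
t₂ = t₁ × 10^1.45 = 2.6 × 28.21 = 73.35 years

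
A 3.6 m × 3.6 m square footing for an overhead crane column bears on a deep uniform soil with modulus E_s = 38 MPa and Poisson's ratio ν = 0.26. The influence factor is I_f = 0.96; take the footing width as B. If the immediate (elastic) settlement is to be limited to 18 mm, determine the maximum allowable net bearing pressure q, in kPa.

E_s = 38 MPa = 38000 kPa.
S_e = q·B·(1−ν²)/E_s · I_f  ⇒  q = S_e·E_s / (B·(1−ν²)·I_f).
q = 0.018 × 38000 / (3.6 × 0.9324 × 0.96) = 212.3 kPa

q ≈ 212 kPa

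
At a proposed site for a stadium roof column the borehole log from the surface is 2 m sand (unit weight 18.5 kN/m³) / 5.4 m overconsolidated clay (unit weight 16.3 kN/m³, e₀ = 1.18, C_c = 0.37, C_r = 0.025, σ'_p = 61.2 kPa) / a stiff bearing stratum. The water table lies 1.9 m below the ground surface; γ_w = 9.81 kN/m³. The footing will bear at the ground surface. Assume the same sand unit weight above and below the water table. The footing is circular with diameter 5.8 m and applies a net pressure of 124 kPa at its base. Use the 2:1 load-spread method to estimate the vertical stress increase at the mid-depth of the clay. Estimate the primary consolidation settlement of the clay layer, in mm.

Mid-depth of clay below the ground surface: z = 2 + 5.4/2 = 4.7 m.
Total vertical stress at mid-clay: σ_v = 18.5×2 + 16.3×2.7 = 81.01 kPa.
Pore pressure: u = 9.81×(4.7 − 1.9) = 27.468 kPa.
Initial effective stress: σ'_0 = σ_v − u = 81.01 − 27.468 = 53.542 kPa.
Stress increase at mid-clay by the 2:1 spreading method:
Δσ ≈ qD²/(D+z)² = 124×5.8²/(5.8+4.7)² = 37.835 kPa
Final effective stress: σ'_f = 53.542 + 37.835 = 91.377 kPa.
σ'_f = 91.377 > σ'_p = 61.2 kPa, so the stress path crosses the preconsolidation pressure — recompression up to σ'_p, then virgin compression beyond:
S_c = H/(1+e₀)·[C_r·log₁₀(σ'_p/σ'_0) + C_c·log₁₀(σ'_f/σ'_p)]
    = 5.4/2.18 × [0.025×log₁₀(61.2/53.542) + 0.37×log₁₀(91.377/61.2)]
    = 2.4771 × [0.0014514 + 0.064412] = 0.1632 m

S_c ≈ 163 mm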